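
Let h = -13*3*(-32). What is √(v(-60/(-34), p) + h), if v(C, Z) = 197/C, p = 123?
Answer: √1223670/30 ≈ 36.873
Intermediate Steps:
h = 1248 (h = -39*(-32) = 1248)
√(v(-60/(-34), p) + h) = √(197/((-60/(-34))) + 1248) = √(197/((-60*(-1/34))) + 1248) = √(197/(30/17) + 1248) = √(197*(17/30) + 1248) = √(3349/30 + 1248) = √(40789/30) = √1223670/30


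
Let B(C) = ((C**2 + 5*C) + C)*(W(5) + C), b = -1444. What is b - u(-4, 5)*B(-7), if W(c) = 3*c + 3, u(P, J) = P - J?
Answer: -751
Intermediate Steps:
W(c) = 3 + 3*c
B(C) = (18 + C)*(C**2 + 6*C) (B(C) = ((C**2 + 5*C) + C)*((3 + 3*5) + C) = (C**2 + 6*C)*((3 + 15) + C) = (C**2 + 6*C)*(18 + C) = (18 + C)*(C**2 + 6*C))
b - u(-4, 5)*B(-7) = -1444 - (-4 - 1*5)*(-7*(108 + (-7)**2 + 24*(-7))) = -1444 - (-4 - 5)*(-7*(108 + 49 - 168)) = -1444 - (-9)*(-7*(-11)) = -1444 - (-9)*77 = -1444 - 1*(-693) = -1444 + 693 = -751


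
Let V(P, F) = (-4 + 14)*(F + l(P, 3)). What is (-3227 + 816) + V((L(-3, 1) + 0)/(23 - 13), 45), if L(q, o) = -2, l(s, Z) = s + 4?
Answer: -1923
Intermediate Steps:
l(s, Z) = 4 + s
V(P, F) = 40 + 10*F + 10*P (V(P, F) = (-4 + 14)*(F + (4 + P)) = 10*(4 + F + P) = 40 + 10*F + 10*P)
(-3227 + 816) + V((L(-3, 1) + 0)/(23 - 13), 45) = (-3227 + 816) + (40 + 10*45 + 10*((-2 + 0)/(23 - 13))) = -2411 + (40 + 450 + 10*(-2/10)) = -2411 + (40 + 450 + 10*(-2*1/10)) = -2411 + (40 + 450 + 10*(-1/5)) = -2411 + (40 + 450 - 2) = -2411 + 488 = -1923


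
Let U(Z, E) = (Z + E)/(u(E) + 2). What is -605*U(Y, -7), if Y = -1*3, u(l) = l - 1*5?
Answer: -605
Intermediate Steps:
u(l) = -5 + l (u(l) = l - 5 = -5 + l)
Y = -3
U(Z, E) = (E + Z)/(-3 + E) (U(Z, E) = (Z + E)/((-5 + E) + 2) = (E + Z)/(-3 + E))
-605*U(Y, -7) = -605*(-7 - 3)/(-3 - 7) = -605*(-10)/(-10) = -(-121)*(-10)/2 = -605*1 = -605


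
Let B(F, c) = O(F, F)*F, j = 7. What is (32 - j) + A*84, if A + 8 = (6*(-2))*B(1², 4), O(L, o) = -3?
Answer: 2377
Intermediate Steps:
B(F, c) = -3*F
A = 28 (A = -8 + (6*(-2))*(-3*1²) = -8 - (-36) = -8 - 12*(-3) = -8 + 36 = 28)
(32 - j) + A*84 = (32 - 1*7) + 28*84 = (32 - 7) + 2352 = 25 + 2352 = 2377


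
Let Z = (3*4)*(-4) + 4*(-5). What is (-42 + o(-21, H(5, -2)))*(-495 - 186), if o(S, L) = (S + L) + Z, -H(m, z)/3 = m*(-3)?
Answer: 58566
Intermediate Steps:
H(m, z) = 9*m (H(m, z) = -3*m*(-3) = -(-9)*m = 9*m)
Z = -68 (Z = 12*(-4) - 20 = -48 - 20 = -68)
o(S, L) = -68 + L + S (o(S, L) = (S + L) - 68 = (L + S) - 68 = -68 + L + S)
(-42 + o(-21, H(5, -2)))*(-495 - 186) = (-42 + (-68 + 9*5 - 21))*(-495 - 186) = (-42 + (-68 + 45 - 21))*(-681) = (-42 - 44)*(-681) = -86*(-681) = 58566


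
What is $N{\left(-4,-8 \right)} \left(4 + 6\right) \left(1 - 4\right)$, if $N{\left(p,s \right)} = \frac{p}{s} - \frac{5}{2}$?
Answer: $60$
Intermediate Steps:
$N{\left(p,s \right)} = - \frac{5}{2} + \frac{p}{s}$ ($N{\left(p,s \right)} = \frac{p}{s} - \frac{5}{2} = - \frac{5}{2} + \frac{p}{s}$)
$N{\left(-4,-8 \right)} \left(4 + 6\right) \left(1 - 4\right) = \left(- \frac{5}{2} - \frac{4}{-8}\right) \left(4 + 6\right) \left(1 - 4\right) = \left(- \frac{5}{2} - - \frac{1}{2}\right) 10 \left(-3\right) = \left(- \frac{5}{2} + \frac{1}{2}\right) \left(-30\right) = \left(-2\right) \left(-30\right) = 60$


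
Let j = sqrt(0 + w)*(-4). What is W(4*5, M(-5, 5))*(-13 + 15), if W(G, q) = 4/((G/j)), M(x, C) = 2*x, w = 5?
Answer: -8*sqrt(5)/5 ≈ -3.5777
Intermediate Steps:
j = -4*sqrt(5) (j = sqrt(0 + 5)*(-4) = sqrt(5)*(-4) = -4*sqrt(5) ≈ -8.9443)
W(G, q) = -16*sqrt(5)/G (W(G, q) = 4/((G/((-4*sqrt(5))))) = 4/((G*(-sqrt(5)/20))) = 4/((-G*sqrt(5)/20)) = 4*(-4*sqrt(5)/G) = -16*sqrt(5)/G)
W(4*5, M(-5, 5))*(-13 + 15) = (-16*sqrt(5)/(4*5))*(-13 + 15) = -16*sqrt(5)/20*2 = -16*sqrt(5)*1/20*2 = -4*sqrt(5)/5*2 = -8*sqrt(5)/5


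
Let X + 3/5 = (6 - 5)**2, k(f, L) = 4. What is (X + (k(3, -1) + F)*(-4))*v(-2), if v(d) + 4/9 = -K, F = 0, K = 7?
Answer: 1742/15 ≈ 116.13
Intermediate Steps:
X = 2/5 (X = -3/5 + (6 - 5)**2 = -3/5 + 1**2 = -3/5 + 1 = 2/5 ≈ 0.40000)
v(d) = -67/9 (v(d) = -4/9 - 1*7 = -4/9 - 7 = -67/9)
(X + (k(3, -1) + F)*(-4))*v(-2) = (2/5 + (4 + 0)*(-4))*(-67/9) = (2/5 + 4*(-4))*(-67/9) = (2/5 - 16)*(-67/9) = -78/5*(-67/9) = 1742/15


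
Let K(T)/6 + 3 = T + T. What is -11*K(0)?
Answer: 198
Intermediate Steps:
K(T) = -18 + 12*T (K(T) = -18 + 6*(T + T) = -18 + 6*(2*T) = -18 + 12*T)
-11*K(0) = -11*(-18 + 12*0) = -11*(-18 + 0) = -11*(-18) = 198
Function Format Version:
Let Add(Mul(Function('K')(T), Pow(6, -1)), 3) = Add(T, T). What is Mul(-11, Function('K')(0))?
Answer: 198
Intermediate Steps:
Function('K')(T) = Add(-18, Mul(12, T)) (Function('K')(T) = Add(-18, Mul(6, Add(T, T))) = Add(-18, Mul(6, Mul(2, T))) = Add(-18, Mul(12, T)))
Mul(-11, Function('K')(0)) = Mul(-11, Add(-18, Mul(12, 0))) = Mul(-11, Add(-18, 0)) = Mul(-11, -18) = 198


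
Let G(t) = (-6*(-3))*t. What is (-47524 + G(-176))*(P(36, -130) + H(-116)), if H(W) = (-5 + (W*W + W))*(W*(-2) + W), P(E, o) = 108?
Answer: -78418901856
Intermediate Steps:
G(t) = 18*t
H(W) = -W*(-5 + W + W**2) (H(W) = (-5 + (W**2 + W))*(-2*W + W) = (-5 + (W + W**2))*(-W) = (-5 + W + W**2)*(-W) = -W*(-5 + W + W**2))
(-47524 + G(-176))*(P(36, -130) + H(-116)) = (-47524 + 18*(-176))*(108 - 116*(5 - 1*(-116) - 1*(-116)**2)) = (-47524 - 3168)*(108 - 116*(5 + 116 - 1*13456)) = -50692*(108 - 116*(5 + 116 - 13456)) = -50692*(108 - 116*(-13335)) = -50692*(108 + 1546860) = -50692*1546968 = -78418901856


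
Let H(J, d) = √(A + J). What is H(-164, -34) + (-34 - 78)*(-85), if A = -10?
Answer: 9520 + I*√174 ≈ 9520.0 + 13.191*I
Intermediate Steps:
H(J, d) = √(-10 + J)
H(-164, -34) + (-34 - 78)*(-85) = √(-10 - 164) + (-34 - 78)*(-85) = √(-174) - 112*(-85) = I*√174 + 9520 = 9520 + I*√174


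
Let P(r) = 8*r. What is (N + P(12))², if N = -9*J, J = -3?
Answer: 15129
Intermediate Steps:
N = 27 (N = -9*(-3) = 27)
(N + P(12))² = (27 + 8*12)² = (27 + 96)² = 123² = 15129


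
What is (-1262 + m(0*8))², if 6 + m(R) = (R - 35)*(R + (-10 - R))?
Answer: 842724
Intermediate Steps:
m(R) = 344 - 10*R (m(R) = -6 + (R - 35)*(R + (-10 - R)) = -6 + (-35 + R)*(-10) = -6 + (350 - 10*R) = 344 - 10*R)
(-1262 + m(0*8))² = (-1262 + (344 - 0*8))² = (-1262 + (344 - 10*0))² = (-1262 + (344 + 0))² = (-1262 + 344)² = (-918)² = 842724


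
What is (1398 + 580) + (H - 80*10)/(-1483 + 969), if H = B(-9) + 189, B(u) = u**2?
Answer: 508611/257 ≈ 1979.0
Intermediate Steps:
H = 270 (H = (-9)**2 + 189 = 81 + 189 = 270)
(1398 + 580) + (H - 80*10)/(-1483 + 969) = (1398 + 580) + (270 - 80*10)/(-1483 + 969) = 1978 + (270 - 800)/(-514) = 1978 - 530*(-1/514) = 1978 + 265/257 = 508611/257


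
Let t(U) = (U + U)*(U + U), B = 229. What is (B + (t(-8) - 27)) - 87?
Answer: 371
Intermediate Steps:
t(U) = 4*U² (t(U) = (2*U)*(2*U) = 4*U²)
(B + (t(-8) - 27)) - 87 = (229 + (4*(-8)² - 27)) - 87 = (229 + (4*64 - 27)) - 87 = (229 + (256 - 27)) - 87 = (229 + 229) - 87 = 458 - 87 = 371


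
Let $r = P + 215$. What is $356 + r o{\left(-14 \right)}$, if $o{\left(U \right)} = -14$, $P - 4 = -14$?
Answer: $-2514$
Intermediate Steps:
$P = -10$ ($P = 4 - 14 = -10$)
$r = 205$ ($r = -10 + 215 = 205$)
$356 + r o{\left(-14 \right)} = 356 + 205 \left(-14\right) = 356 - 2870 = -2514$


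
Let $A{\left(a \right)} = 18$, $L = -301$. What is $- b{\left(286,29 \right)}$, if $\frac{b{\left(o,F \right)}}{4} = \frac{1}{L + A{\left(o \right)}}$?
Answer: $\frac{4}{283} \approx 0.014134$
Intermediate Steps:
$b{\left(o,F \right)} = - \frac{4}{283}$ ($b{\left(o,F \right)} = \frac{4}{-301 + 18} = \frac{4}{-283} = 4 \left(- \frac{1}{283}\right) = - \frac{4}{283}$)
$- b{\left(286,29 \right)} = \left(-1\right) \left(- \frac{4}{283}\right) = \frac{4}{283}$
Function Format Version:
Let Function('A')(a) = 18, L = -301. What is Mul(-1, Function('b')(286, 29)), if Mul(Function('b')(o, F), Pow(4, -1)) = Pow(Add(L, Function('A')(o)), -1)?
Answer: Rational(4, 283) ≈ 0.014134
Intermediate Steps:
Function('b')(o, F) = Rational(-4, 283) (Function('b')(o, F) = Mul(4, Pow(Add(-301, 18), -1)) = Mul(4, Pow(-283, -1)) = Mul(4, Rational(-1, 283)) = Rational(-4, 283))
Mul(-1, Function('b')(286, 29)) = Mul(-1, Rational(-4, 283)) = Rational(4, 283)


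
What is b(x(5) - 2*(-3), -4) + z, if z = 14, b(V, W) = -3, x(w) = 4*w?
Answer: 11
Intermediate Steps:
b(x(5) - 2*(-3), -4) + z = -3 + 14 = 11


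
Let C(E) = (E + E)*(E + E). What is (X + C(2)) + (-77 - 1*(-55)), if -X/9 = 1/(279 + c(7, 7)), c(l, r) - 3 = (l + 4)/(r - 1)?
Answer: -10272/1703 ≈ -6.0317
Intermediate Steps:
c(l, r) = 3 + (4 + l)/(-1 + r) (c(l, r) = 3 + (l + 4)/(r - 1) = 3 + (4 + l)/(-1 + r))
C(E) = 4*E² (C(E) = (2*E)*(2*E) = 4*E²)
X = -54/1703 (X = -9/(279 + (1 + 7 + 3*7)/(-1 + 7)) = -9/(279 + (1 + 7 + 21)/6) = -9/(279 + (⅙)*29) = -9/(279 + 29/6) = -9/1703/6 = -9*6/1703 = -54/1703 ≈ -0.031709)
(X + C(2)) + (-77 - 1*(-55)) = (-54/1703 + 4*2²) + (-77 - 1*(-55)) = (-54/1703 + 4*4) + (-77 + 55) = (-54/1703 + 16) - 22 = 27194/1703 - 22 = -10272/1703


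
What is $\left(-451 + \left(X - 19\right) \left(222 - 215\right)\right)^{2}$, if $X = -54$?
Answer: $925444$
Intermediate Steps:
$\left(-451 + \left(X - 19\right) \left(222 - 215\right)\right)^{2} = \left(-451 + \left(-54 - 19\right) \left(222 - 215\right)\right)^{2} = \left(-451 - 511\right)^{2} = \left(-962\right)^{2} = 925444$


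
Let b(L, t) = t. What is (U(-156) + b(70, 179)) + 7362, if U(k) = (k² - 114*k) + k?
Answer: 49505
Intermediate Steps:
U(k) = k² - 113*k
(U(-156) + b(70, 179)) + 7362 = (-156*(-113 - 156) + 179) + 7362 = (-156*(-269) + 179) + 7362 = (41964 + 179) + 7362 = 42143 + 7362 = 49505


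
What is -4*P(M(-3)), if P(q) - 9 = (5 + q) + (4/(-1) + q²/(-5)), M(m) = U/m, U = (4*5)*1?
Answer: 200/9 ≈ 22.222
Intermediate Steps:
U = 20 (U = 20*1 = 20)
M(m) = 20/m
P(q) = 10 + q - q²/5 (P(q) = 9 + ((5 + q) + (4/(-1) + q²/(-5))) = 9 + ((5 + q) + (4*(-1) + q²*(-⅕))) = 9 + ((5 + q) + (-4 - q²/5)) = 9 + (1 + q - q²/5) = 10 + q - q²/5)
-4*P(M(-3)) = -4*(10 + 20/(-3) - (20/(-3))²/5) = -4*(10 + 20*(-⅓) - (20*(-⅓))²/5) = -4*(10 - 20/3 - (-20/3)²/5) = -4*(10 - 20/3 - ⅕*400/9) = -4*(10 - 20/3 - 80/9) = -4*(-50/9) = 200/9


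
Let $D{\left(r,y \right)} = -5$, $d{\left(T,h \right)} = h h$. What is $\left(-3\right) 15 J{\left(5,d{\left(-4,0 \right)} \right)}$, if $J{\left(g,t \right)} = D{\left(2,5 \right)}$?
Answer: $225$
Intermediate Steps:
$d{\left(T,h \right)} = h^{2}$
$J{\left(g,t \right)} = -5$
$\left(-3\right) 15 J{\left(5,d{\left(-4,0 \right)} \right)} = \left(-3\right) 15 \left(-5\right) = \left(-45\right) \left(-5\right) = 225$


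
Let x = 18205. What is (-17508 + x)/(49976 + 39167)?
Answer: 697/89143 ≈ 0.0078189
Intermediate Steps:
(-17508 + x)/(49976 + 39167) = (-17508 + 18205)/(49976 + 39167) = 697/89143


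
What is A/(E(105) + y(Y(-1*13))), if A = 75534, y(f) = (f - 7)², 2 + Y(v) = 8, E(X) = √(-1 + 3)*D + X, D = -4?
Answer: 2001651/2801 + 75534*√2/2801 ≈ 752.76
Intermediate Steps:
E(X) = X - 4*√2 (E(X) = √(-1 + 3)*(-4) + X = √2*(-4) + X = -4*√2 + X = X - 4*√2)
Y(v) = 6 (Y(v) = -2 + 8 = 6)
y(f) = (-7 + f)²
A/(E(105) + y(Y(-1*13))) = 75534/((105 - 4*√2) + (-7 + 6)²) = 75534/((105 - 4*√2) + (-1)²) = 75534/((105 - 4*√2) + 1) = 75534/(106 - 4*√2)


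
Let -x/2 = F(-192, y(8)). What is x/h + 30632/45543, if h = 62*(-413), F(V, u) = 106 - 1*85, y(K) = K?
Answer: 56162557/83298147 ≈ 0.67424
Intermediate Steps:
F(V, u) = 21 (F(V, u) = 106 - 85 = 21)
x = -42 (x = -2*21 = -42)
h = -25606
x/h + 30632/45543 = -42/(-25606) + 30632/45543 = -42*(-1/25606) + 30632*(1/45543) = 3/1829 + 30632/45543 = 56162557/83298147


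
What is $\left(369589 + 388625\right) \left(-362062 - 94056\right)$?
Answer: $-345835053252$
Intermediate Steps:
$\left(369589 + 388625\right) \left(-362062 - 94056\right) = 758214 \left(-456118\right) = -345835053252$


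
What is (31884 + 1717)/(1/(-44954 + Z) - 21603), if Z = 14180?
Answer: -1034037174/664810723 ≈ -1.5554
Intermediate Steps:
(31884 + 1717)/(1/(-44954 + Z) - 21603) = (31884 + 1717)/(1/(-44954 + 14180) - 21603) = 33601/(1/(-30774) - 21603) = 33601/(-1/30774 - 21603) = 33601/(-664810723/30774) = 33601*(-30774/664810723) = -1034037174/664810723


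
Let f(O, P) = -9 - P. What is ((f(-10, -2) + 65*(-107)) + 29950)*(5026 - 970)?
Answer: 93239328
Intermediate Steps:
((f(-10, -2) + 65*(-107)) + 29950)*(5026 - 970) = (((-9 - 1*(-2)) + 65*(-107)) + 29950)*(5026 - 970) = (((-9 + 2) - 6955) + 29950)*4056 = ((-7 - 6955) + 29950)*4056 = (-6962 + 29950)*4056 = 22988*4056 = 93239328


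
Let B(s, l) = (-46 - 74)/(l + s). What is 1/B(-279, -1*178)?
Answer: 457/120 ≈ 3.8083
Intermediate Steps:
B(s, l) = -120/(l + s)
1/B(-279, -1*178) = 1/(-120/(-1*178 - 279)) = 1/(-120/(-178 - 279)) = 1/(-120/(-457)) = 1/(-120*(-1/457)) = 1/(120/457) = 457/120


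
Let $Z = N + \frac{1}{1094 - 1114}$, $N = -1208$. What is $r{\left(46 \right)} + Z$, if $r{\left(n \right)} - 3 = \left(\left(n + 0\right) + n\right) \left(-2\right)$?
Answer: $- \frac{27781}{20} \approx -1389.1$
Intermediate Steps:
$r{\left(n \right)} = 3 - 4 n$ ($r{\left(n \right)} = 3 + \left(\left(n + 0\right) + n\right) \left(-2\right) = 3 + \left(n + n\right) \left(-2\right) = 3 + 2 n \left(-2\right) = 3 - 4 n$)
$Z = - \frac{24161}{20}$ ($Z = -1208 + \frac{1}{1094 - 1114} = -1208 + \frac{1}{-20} = -1208 - \frac{1}{20} = - \frac{24161}{20} \approx -1208.1$)
$r{\left(46 \right)} + Z = \left(3 - 184\right) - \frac{24161}{20} = -181 - \frac{24161}{20} = - \frac{27781}{20}$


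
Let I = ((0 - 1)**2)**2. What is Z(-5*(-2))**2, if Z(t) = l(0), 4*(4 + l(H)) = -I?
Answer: 289/16 ≈ 18.063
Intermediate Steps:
I = 1 (I = ((-1)**2)**2 = 1**2 = 1)
l(H) = -17/4 (l(H) = -4 + (-1*1)/4 = -4 + (1/4)*(-1) = -4 - 1/4 = -17/4)
Z(t) = -17/4
Z(-5*(-2))**2 = (-17/4)**2 = 289/16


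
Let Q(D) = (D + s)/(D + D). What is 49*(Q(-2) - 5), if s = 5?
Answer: -1127/4 ≈ -281.75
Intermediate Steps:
Q(D) = (5 + D)/(2*D) (Q(D) = (D + 5)/(D + D) = (5 + D)/((2*D)) = (5 + D)*(1/(2*D)) = (5 + D)/(2*D))
49*(Q(-2) - 5) = 49*((½)*(5 - 2)/(-2) - 5) = 49*((½)*(-½)*3 - 5) = 49*(-¾ - 5) = 49*(-23/4) = -1127/4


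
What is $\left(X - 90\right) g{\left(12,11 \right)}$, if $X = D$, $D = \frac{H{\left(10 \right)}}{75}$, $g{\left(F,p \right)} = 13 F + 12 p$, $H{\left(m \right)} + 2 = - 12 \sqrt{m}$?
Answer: $- \frac{648192}{25} - \frac{1152 \sqrt{10}}{25} \approx -26073.0$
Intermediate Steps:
$H{\left(m \right)} = -2 - 12 \sqrt{m}$
$g{\left(F,p \right)} = 12 p + 13 F$
$D = - \frac{2}{75} - \frac{4 \sqrt{10}}{25}$ ($D = \frac{-2 - 12 \sqrt{10}}{75} = \left(-2 - 12 \sqrt{10}\right) \frac{1}{75} = - \frac{2}{75} - \frac{4 \sqrt{10}}{25} \approx -0.53263$)
$X = - \frac{2}{75} - \frac{4 \sqrt{10}}{25} \approx -0.53263$
$\left(X - 90\right) g{\left(12,11 \right)} = \left(\left(- \frac{2}{75} - \frac{4 \sqrt{10}}{25}\right) - 90\right) \left(12 \cdot 11 + 13 \cdot 12\right) = \left(- \frac{6752}{75} - \frac{4 \sqrt{10}}{25}\right) \left(132 + 156\right) = \left(- \frac{6752}{75} - \frac{4 \sqrt{10}}{25}\right) 288 = - \frac{648192}{25} - \frac{1152 \sqrt{10}}{25}$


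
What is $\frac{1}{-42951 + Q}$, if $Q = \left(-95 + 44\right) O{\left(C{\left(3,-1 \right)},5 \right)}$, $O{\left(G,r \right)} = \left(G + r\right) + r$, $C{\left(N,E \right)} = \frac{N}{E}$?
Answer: $- \frac{1}{43308} \approx -2.309 \cdot 10^{-5}$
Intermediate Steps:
$O{\left(G,r \right)} = G + 2 r$
$Q = -357$ ($Q = \left(-95 + 44\right) \left(\frac{3}{-1} + 2 \cdot 5\right) = - 51 \left(3 \left(-1\right) + 10\right) = - 51 \left(-3 + 10\right) = \left(-51\right) 7 = -357$)
$\frac{1}{-42951 + Q} = \frac{1}{-42951 - 357} = \frac{1}{-43308} = - \frac{1}{43308}$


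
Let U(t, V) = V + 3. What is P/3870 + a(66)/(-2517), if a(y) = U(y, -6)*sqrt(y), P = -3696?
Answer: -616/645 + sqrt(66)/839 ≈ -0.94536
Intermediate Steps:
U(t, V) = 3 + V
a(y) = -3*sqrt(y) (a(y) = (3 - 6)*sqrt(y) = -3*sqrt(y))
P/3870 + a(66)/(-2517) = -3696/3870 - 3*sqrt(66)/(-2517) = -3696*1/3870 - 3*sqrt(66)*(-1/2517) = -616/645 + sqrt(66)/839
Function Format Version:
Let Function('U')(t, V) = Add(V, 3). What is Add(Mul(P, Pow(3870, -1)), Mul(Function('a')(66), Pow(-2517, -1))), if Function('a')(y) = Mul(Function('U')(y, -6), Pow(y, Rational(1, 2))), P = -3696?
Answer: Add(Rational(-616, 645), Mul(Rational(1, 839), Pow(66, Rational(1, 2)))) ≈ -0.94536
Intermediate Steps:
Function('U')(t, V) = Add(3, V)
Function('a')(y) = Mul(-3, Pow(y, Rational(1, 2))) (Function('a')(y) = Mul(Add(3, -6), Pow(y, Rational(1, 2))) = Mul(-3, Pow(y, Rational(1, 2))))
Add(Mul(P, Pow(3870, -1)), Mul(Function('a')(66), Pow(-2517, -1))) = Add(Mul(-3696, Pow(3870, -1)), Mul(Mul(-3, Pow(66, Rational(1, 2))), Pow(-2517, -1))) = Add(Mul(-3696, Rational(1, 3870)), Mul(Mul(-3, Pow(66, Rational(1, 2))), Rational(-1, 2517))) = Add(Rational(-616, 645), Mul(Rational(1, 839), Pow(66, Rational(1, 2))))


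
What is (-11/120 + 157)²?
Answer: 354531241/14400 ≈ 24620.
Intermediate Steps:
(-11/120 + 157)² = (18829/120)² = 354531241/14400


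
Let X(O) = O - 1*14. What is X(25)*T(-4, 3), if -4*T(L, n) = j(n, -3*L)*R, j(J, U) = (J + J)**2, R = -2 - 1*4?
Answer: 594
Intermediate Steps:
R = -6 (R = -2 - 4 = -6)
j(J, U) = 4*J**2 (j(J, U) = (2*J)**2 = 4*J**2)
T(L, n) = 6*n**2 (T(L, n) = -4*n**2*(-6)/4 = -(-6)*n**2 = 6*n**2)
X(O) = -14 + O (X(O) = O - 14 = -14 + O)
X(25)*T(-4, 3) = (-14 + 25)*(6*3**2) = 11*(6*9) = 11*54 = 594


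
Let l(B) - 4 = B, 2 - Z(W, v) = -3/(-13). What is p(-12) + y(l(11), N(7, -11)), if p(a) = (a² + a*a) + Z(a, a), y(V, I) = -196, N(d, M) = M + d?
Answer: 1219/13 ≈ 93.769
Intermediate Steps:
Z(W, v) = 23/13 (Z(W, v) = 2 - (-3)/(-13) = 2 - (-3)*(-1)/13 = 2 - 1*3/13 = 2 - 3/13 = 23/13)
l(B) = 4 + B
p(a) = 23/13 + 2*a² (p(a) = (a² + a*a) + 23/13 = (a² + a²) + 23/13 = 2*a² + 23/13 = 23/13 + 2*a²)
p(-12) + y(l(11), N(7, -11)) = (23/13 + 2*(-12)²) - 196 = (23/13 + 2*144) - 196 = (23/13 + 288) - 196 = 3767/13 - 196 = 1219/13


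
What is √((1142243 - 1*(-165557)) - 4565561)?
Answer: I*√3257761 ≈ 1804.9*I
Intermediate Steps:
√((1142243 - 1*(-165557)) - 4565561) = √((1142243 + 165557) - 4565561) = √(1307800 - 4565561) = √(-3257761) = I*√3257761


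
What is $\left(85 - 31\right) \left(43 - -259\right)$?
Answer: $16308$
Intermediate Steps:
$\left(85 - 31\right) \left(43 - -259\right) = 54 \left(43 + 259\right) = 54 \cdot 302 = 16308$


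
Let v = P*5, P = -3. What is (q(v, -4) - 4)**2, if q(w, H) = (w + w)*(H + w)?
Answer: 320356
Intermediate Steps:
v = -15 (v = -3*5 = -15)
q(w, H) = 2*w*(H + w) (q(w, H) = (2*w)*(H + w) = 2*w*(H + w))
(q(v, -4) - 4)**2 = (2*(-15)*(-4 - 15) - 4)**2 = (2*(-15)*(-19) - 4)**2 = (570 - 4)**2 = 566**2 = 320356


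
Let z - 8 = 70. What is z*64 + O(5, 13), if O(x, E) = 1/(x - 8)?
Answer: 14975/3 ≈ 4991.7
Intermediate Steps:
O(x, E) = 1/(-8 + x)
z = 78 (z = 8 + 70 = 78)
z*64 + O(5, 13) = 78*64 + 1/(-8 + 5) = 4992 + 1/(-3) = 4992 - ⅓ = 14975/3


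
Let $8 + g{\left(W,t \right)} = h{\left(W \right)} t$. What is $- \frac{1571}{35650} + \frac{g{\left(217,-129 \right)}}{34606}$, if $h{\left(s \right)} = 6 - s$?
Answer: $\frac{228926531}{308425975} \approx 0.74224$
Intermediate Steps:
$g{\left(W,t \right)} = -8 + t \left(6 - W\right)$ ($g{\left(W,t \right)} = -8 + \left(6 - W\right) t = -8 + t \left(6 - W\right)$)
$- \frac{1571}{35650} + \frac{g{\left(217,-129 \right)}}{34606} = - \frac{1571}{35650} + \frac{-8 - - 129 \left(-6 + 217\right)}{34606} = \left(-1571\right) \frac{1}{35650} + \left(-8 - \left(-129\right) 211\right) \frac{1}{34606} = - \frac{1571}{35650} + \left(-8 + 27219\right) \frac{1}{34606} = - \frac{1571}{35650} + 27211 \cdot \frac{1}{34606} = - \frac{1571}{35650} + \frac{27211}{34606} = \frac{228926531}{308425975}$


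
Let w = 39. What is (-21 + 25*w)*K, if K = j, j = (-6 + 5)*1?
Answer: -954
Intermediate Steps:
j = -1 (j = -1*1 = -1)
K = -1
(-21 + 25*w)*K = (-21 + 25*39)*(-1) = (-21 + 975)*(-1) = 954*(-1) = -954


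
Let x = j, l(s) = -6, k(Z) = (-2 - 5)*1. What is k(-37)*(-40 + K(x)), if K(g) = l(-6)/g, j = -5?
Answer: 1358/5 ≈ 271.60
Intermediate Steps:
k(Z) = -7 (k(Z) = -7*1 = -7)
x = -5
K(g) = -6/g
k(-37)*(-40 + K(x)) = -7*(-40 - 6/(-5)) = -7*(-40 - 6*(-⅕)) = -7*(-40 + 6/5) = -7*(-194/5) = 1358/5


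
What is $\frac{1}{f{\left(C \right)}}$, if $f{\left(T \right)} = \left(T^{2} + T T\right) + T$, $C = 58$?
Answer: $\frac{1}{6786} \approx 0.00014736$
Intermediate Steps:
$f{\left(T \right)} = T + 2 T^{2}$ ($f{\left(T \right)} = \left(T^{2} + T^{2}\right) + T = 2 T^{2} + T = T + 2 T^{2}$)
$\frac{1}{f{\left(C \right)}} = \frac{1}{58 \left(1 + 2 \cdot 58\right)} = \frac{1}{58 \left(1 + 116\right)} = \frac{1}{58 \cdot 117} = \frac{1}{6786}$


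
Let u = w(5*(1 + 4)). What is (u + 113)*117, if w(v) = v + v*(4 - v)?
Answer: -45279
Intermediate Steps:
u = -500 (u = (5*(1 + 4))*(5 - 5*(1 + 4)) = (5*5)*(5 - 5*5) = 25*(5 - 1*25) = 25*(5 - 25) = 25*(-20) = -500)
(u + 113)*117 = (-500 + 113)*117 = -387*117 = -45279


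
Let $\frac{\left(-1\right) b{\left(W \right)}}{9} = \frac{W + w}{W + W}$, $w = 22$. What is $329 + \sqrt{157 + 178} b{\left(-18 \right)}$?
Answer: $329 + \sqrt{335} \approx 347.3$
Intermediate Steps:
$b{\left(W \right)} = - \frac{9 \left(22 + W\right)}{2 W}$ ($b{\left(W \right)} = - 9 \frac{W + 22}{W + W} = - 9 \frac{22 + W}{2 W} = - \frac{9 \left(22 + W\right)}{2 W}$)
$329 + \sqrt{157 + 178} b{\left(-18 \right)} = 329 + \sqrt{157 + 178} \left(- \frac{9}{2} - \frac{99}{-18}\right) = 329 + \sqrt{335} \left(- \frac{9}{2} - - \frac{11}{2}\right) = 329 + \sqrt{335} \left(- \frac{9}{2} + \frac{11}{2}\right) = 329 + \sqrt{335} \cdot 1 = 329 + \sqrt{335}$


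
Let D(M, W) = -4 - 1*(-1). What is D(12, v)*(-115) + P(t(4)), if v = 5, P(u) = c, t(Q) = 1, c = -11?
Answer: 334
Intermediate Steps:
P(u) = -11
D(M, W) = -3 (D(M, W) = -4 + 1 = -3)
D(12, v)*(-115) + P(t(4)) = -3*(-115) - 11 = 345 - 11 = 334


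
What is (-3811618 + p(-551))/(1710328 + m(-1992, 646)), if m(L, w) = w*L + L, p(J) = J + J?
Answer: -238295/26344 ≈ -9.0455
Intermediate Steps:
p(J) = 2*J
m(L, w) = L + L*w (m(L, w) = L*w + L = L + L*w)
(-3811618 + p(-551))/(1710328 + m(-1992, 646)) = (-3811618 + 2*(-551))/(1710328 - 1992*(1 + 646)) = (-3811618 - 1102)/(1710328 - 1992*647) = -3812720/(1710328 - 1288824) = -3812720/421504 = -3812720*1/421504 = -238295/26344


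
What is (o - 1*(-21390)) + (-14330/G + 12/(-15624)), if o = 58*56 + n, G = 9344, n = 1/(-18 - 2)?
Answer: 374654841557/15207360 ≈ 24636.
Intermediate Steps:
n = -1/20 (n = 1/(-20) = -1/20 ≈ -0.050000)
o = 64959/20 (o = 58*56 - 1/20 = 3248 - 1/20 = 64959/20 ≈ 3247.9)
(o - 1*(-21390)) + (-14330/G + 12/(-15624)) = (64959/20 - 1*(-21390)) + (-14330/9344 + 12/(-15624)) = (64959/20 + 21390) + (-14330*1/9344 + 12*(-1/15624)) = 492759/20 + (-7165/4672 - 1/1302) = 492759/20 - 4666751/3041472 = 374654841557/15207360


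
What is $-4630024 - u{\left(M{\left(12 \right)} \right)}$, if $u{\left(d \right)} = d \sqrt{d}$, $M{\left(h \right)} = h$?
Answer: $-4630024 - 24 \sqrt{3} \approx -4.6301 \cdot 10^{6}$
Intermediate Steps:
$u{\left(d \right)} = d^{\frac{3}{2}}$
$-4630024 - u{\left(M{\left(12 \right)} \right)} = -4630024 - 12^{\frac{3}{2}} = -4630024 - 24 \sqrt{3}$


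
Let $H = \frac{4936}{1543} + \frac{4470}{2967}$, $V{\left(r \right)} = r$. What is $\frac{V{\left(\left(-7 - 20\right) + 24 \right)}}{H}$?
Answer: $- \frac{4578081}{7180774} \approx -0.63755$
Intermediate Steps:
$H = \frac{7180774}{1526027}$ ($H = 4936 \cdot \frac{1}{1543} + 4470 \cdot \frac{1}{2967} = \frac{4936}{1543} + \frac{1490}{989} = \frac{7180774}{1526027} \approx 4.7055$)
$\frac{V{\left(\left(-7 - 20\right) + 24 \right)}}{H} = \frac{\left(-7 - 20\right) + 24}{\frac{7180774}{1526027}} = \left(-27 + 24\right) \frac{1526027}{7180774} = \left(-3\right) \frac{1526027}{7180774} = - \frac{4578081}{7180774}$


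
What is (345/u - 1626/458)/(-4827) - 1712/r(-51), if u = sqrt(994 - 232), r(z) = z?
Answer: 630819053/18791511 - 115*sqrt(762)/1226058 ≈ 33.567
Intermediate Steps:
u = sqrt(762) ≈ 27.604
(345/u - 1626/458)/(-4827) - 1712/r(-51) = (345/(sqrt(762)) - 1626/458)/(-4827) - 1712/(-51) = (345*(sqrt(762)/762) - 1626*1/458)*(-1/4827) - 1712*(-1/51) = (115*sqrt(762)/254 - 813/229)*(-1/4827) + 1712/51 = (-813/229 + 115*sqrt(762)/254)*(-1/4827) + 1712/51 = (271/368461 - 115*sqrt(762)/1226058) + 1712/51 = 630819053/18791511 - 115*sqrt(762)/1226058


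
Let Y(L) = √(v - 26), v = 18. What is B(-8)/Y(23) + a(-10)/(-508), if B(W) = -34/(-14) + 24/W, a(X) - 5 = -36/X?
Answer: -43/2540 + I*√2/7 ≈ -0.016929 + 0.20203*I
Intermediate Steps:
Y(L) = 2*I*√2 (Y(L) = √(18 - 26) = √(-8) = 2*I*√2)
a(X) = 5 - 36/X
B(W) = 17/7 + 24/W (B(W) = -34*(-1/14) + 24/W = 17/7 + 24/W)
B(-8)/Y(23) + a(-10)/(-508) = (17/7 + 24/(-8))/((2*I*√2)) + (5 - 36/(-10))/(-508) = (17/7 + 24*(-⅛))*(-I*√2/4) + (5 - 36*(-⅒))*(-1/508) = (17/7 - 3)*(-I*√2/4) + (5 + 18/5)*(-1/508) = -(-1)*I*√2/7 + (43/5)*(-1/508) = I*√2/7 - 43/2540 = -43/2540 + I*√2/7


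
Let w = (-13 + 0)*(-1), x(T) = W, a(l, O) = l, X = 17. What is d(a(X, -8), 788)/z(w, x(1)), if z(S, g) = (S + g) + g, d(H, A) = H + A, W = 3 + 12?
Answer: 805/43 ≈ 18.721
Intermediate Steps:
W = 15
x(T) = 15
d(H, A) = A + H
w = 13 (w = -13*(-1) = 13)
z(S, g) = S + 2*g
d(a(X, -8), 788)/z(w, x(1)) = (788 + 17)/(13 + 2*15) = 805/(13 + 30) = 805/43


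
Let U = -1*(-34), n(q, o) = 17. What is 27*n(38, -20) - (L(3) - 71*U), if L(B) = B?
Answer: 2870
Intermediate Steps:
U = 34
27*n(38, -20) - (L(3) - 71*U) = 27*17 - (3 - 71*34) = 459 - (3 - 2414) = 459 - 1*(-2411) = 459 + 2411 = 2870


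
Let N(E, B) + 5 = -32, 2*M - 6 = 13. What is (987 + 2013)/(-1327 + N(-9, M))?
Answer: -750/341 ≈ -2.1994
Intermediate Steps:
M = 19/2 (M = 3 + (½)*13 = 3 + 13/2 = 19/2 ≈ 9.5000)
N(E, B) = -37 (N(E, B) = -5 - 32 = -37)
(987 + 2013)/(-1327 + N(-9, M)) = (987 + 2013)/(-1327 - 37) = 3000/(-1364) = 3000*(-1/1364) = -750/341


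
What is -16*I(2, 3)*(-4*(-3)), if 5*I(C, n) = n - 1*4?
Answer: 192/5 ≈ 38.400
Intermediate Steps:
I(C, n) = -⅘ + n/5 (I(C, n) = (n - 1*4)/5 = (n - 4)/5 = (-4 + n)/5 = -⅘ + n/5)
-16*I(2, 3)*(-4*(-3)) = -16*(-⅘ + (⅕)*3)*(-4*(-3)) = -16*(-⅘ + ⅗)*12 = -(-16)*12/5 = -16*(-12/5) = 192/5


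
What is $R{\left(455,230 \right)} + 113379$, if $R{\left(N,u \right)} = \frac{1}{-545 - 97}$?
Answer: $\frac{72789317}{642} \approx 1.1338 \cdot 10^{5}$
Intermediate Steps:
$R{\left(N,u \right)} = - \frac{1}{642}$ ($R{\left(N,u \right)} = \frac{1}{-642} = - \frac{1}{642}$)
$R{\left(455,230 \right)} + 113379 = - \frac{1}{642} + 113379 = \frac{72789317}{642}$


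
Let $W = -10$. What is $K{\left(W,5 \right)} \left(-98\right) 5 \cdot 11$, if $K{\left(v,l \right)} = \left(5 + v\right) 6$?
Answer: $161700$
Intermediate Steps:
$K{\left(v,l \right)} = 30 + 6 v$
$K{\left(W,5 \right)} \left(-98\right) 5 \cdot 11 = \left(30 + 6 \left(-10\right)\right) \left(-98\right) 5 \cdot 11 = \left(30 - 60\right) \left(-98\right) 55 = \left(-30\right) \left(-98\right) 55 = 2940 \cdot 55 = 161700$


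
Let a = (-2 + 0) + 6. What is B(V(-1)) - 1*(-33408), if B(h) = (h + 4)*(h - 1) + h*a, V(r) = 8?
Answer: 33524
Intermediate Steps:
a = 4 (a = -2 + 6 = 4)
B(h) = 4*h + (-1 + h)*(4 + h) (B(h) = (h + 4)*(h - 1) + h*4 = (4 + h)*(-1 + h) + 4*h = (-1 + h)*(4 + h) + 4*h = 4*h + (-1 + h)*(4 + h))
B(V(-1)) - 1*(-33408) = (-4 + 8² + 7*8) - 1*(-33408) = (-4 + 64 + 56) + 33408 = 116 + 33408 = 33524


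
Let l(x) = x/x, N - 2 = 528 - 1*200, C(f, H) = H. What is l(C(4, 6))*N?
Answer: 330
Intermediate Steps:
N = 330 (N = 2 + (528 - 1*200) = 2 + (528 - 200) = 2 + 328 = 330)
l(x) = 1
l(C(4, 6))*N = 1*330 = 330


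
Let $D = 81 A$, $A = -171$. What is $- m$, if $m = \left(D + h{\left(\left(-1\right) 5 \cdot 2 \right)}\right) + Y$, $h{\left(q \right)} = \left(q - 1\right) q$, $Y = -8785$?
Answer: $22526$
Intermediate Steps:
$h{\left(q \right)} = q \left(-1 + q\right)$ ($h{\left(q \right)} = \left(-1 + q\right) q = q \left(-1 + q\right)$)
$D = -13851$ ($D = 81 \left(-171\right) = -13851$)
$m = -22526$ ($m = \left(-13851 + \left(-1\right) 5 \cdot 2 \left(-1 + \left(-1\right) 5 \cdot 2\right)\right) - 8785 = \left(-13851 + \left(-5\right) 2 \left(-1 - 10\right)\right) - 8785 = \left(-13851 - 10 \left(-1 - 10\right)\right) - 8785 = \left(-13851 - -110\right) - 8785 = \left(-13851 + 110\right) - 8785 = -13741 - 8785 = -22526$)
$- m = \left(-1\right) \left(-22526\right) = 22526$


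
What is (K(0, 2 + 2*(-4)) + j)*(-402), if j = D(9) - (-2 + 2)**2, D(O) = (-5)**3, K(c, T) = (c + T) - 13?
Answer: 57888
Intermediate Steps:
K(c, T) = -13 + T + c (K(c, T) = (T + c) - 13 = -13 + T + c)
D(O) = -125
j = -125 (j = -125 - (-2 + 2)**2 = -125 - 1*0**2 = -125 - 1*0 = -125 + 0 = -125)
(K(0, 2 + 2*(-4)) + j)*(-402) = ((-13 + (2 + 2*(-4)) + 0) - 125)*(-402) = ((-13 + (2 - 8) + 0) - 125)*(-402) = ((-13 - 6 + 0) - 125)*(-402) = (-19 - 125)*(-402) = -144*(-402) = 57888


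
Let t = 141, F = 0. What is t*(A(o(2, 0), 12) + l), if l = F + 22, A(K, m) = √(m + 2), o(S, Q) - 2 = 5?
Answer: 3102 + 141*√14 ≈ 3629.6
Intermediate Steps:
o(S, Q) = 7 (o(S, Q) = 2 + 5 = 7)
A(K, m) = √(2 + m)
l = 22 (l = 0 + 22 = 22)
t*(A(o(2, 0), 12) + l) = 141*(√(2 + 12) + 22) = 141*(√14 + 22) = 141*(22 + √14) = 3102 + 141*√14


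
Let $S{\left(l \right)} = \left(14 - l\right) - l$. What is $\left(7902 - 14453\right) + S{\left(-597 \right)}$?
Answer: $-5343$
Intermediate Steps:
$S{\left(l \right)} = 14 - 2 l$
$\left(7902 - 14453\right) + S{\left(-597 \right)} = \left(7902 - 14453\right) + \left(14 - -1194\right) = -6551 + \left(14 + 1194\right) = -6551 + 1208 = -5343$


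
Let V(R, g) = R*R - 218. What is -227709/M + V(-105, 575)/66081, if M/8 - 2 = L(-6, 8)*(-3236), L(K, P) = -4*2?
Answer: -4269630863/4562232240 ≈ -0.93586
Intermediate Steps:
L(K, P) = -8
M = 207120 (M = 16 + 8*(-8*(-3236)) = 16 + 8*25888 = 16 + 207104 = 207120)
V(R, g) = -218 + R² (V(R, g) = R² - 218 = -218 + R²)
-227709/M + V(-105, 575)/66081 = -227709/207120 + (-218 + (-105)²)/66081 = -227709*1/207120 + (-218 + 11025)*(1/66081) = -75903/69040 + 10807*(1/66081) = -75903/69040 + 10807/66081 = -4269630863/4562232240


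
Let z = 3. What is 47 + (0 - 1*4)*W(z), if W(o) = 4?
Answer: 31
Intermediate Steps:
47 + (0 - 1*4)*W(z) = 47 + (0 - 1*4)*4 = 47 + (0 - 4)*4 = 47 - 4*4 = 47 - 16 = 31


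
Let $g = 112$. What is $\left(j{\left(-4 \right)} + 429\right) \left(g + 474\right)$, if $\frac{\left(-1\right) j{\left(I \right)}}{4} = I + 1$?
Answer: $258426$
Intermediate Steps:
$j{\left(I \right)} = -4 - 4 I$ ($j{\left(I \right)} = - 4 \left(I + 1\right) = - 4 \left(1 + I\right) = -4 - 4 I$)
$\left(j{\left(-4 \right)} + 429\right) \left(g + 474\right) = \left(\left(-4 - -16\right) + 429\right) \left(112 + 474\right) = \left(\left(-4 + 16\right) + 429\right) 586 = \left(12 + 429\right) 586 = 441 \cdot 586 = 258426$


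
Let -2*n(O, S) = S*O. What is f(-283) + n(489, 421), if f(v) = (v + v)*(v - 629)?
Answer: 826515/2 ≈ 4.1326e+5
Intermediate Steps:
n(O, S) = -O*S/2 (n(O, S) = -S*O/2 = -O*S/2)
f(v) = 2*v*(-629 + v) (f(v) = (2*v)*(-629 + v) = 2*v*(-629 + v))
f(-283) + n(489, 421) = 2*(-283)*(-629 - 283) - ½*489*421 = 2*(-283)*(-912) - 205869/2 = 516192 - 205869/2 = 826515/2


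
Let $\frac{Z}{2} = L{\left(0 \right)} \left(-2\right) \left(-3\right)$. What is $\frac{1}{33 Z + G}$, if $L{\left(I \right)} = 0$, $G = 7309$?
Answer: $\frac{1}{7309} \approx 0.00013682$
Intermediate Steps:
$Z = 0$ ($Z = 2 \cdot 0 \left(-2\right) \left(-3\right) = 2 \cdot 0 \left(-3\right) = 2 \cdot 0 = 0$)
$\frac{1}{33 Z + G} = \frac{1}{33 \cdot 0 + 7309} = \frac{1}{0 + 7309} = \frac{1}{7309}$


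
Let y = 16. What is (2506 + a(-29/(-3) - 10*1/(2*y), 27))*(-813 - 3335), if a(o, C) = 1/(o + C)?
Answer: -18139278664/1745 ≈ -1.0395e+7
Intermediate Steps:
a(o, C) = 1/(C + o)
(2506 + a(-29/(-3) - 10*1/(2*y), 27))*(-813 - 3335) = (2506 + 1/(27 + (-29/(-3) - 10/(16*2))))*(-813 - 3335) = (2506 + 1/(27 + (-29*(-⅓) - 10/32)))*(-4148) = (2506 + 1/(27 + (29/3 - 10*1/32)))*(-4148) = (2506 + 1/(27 + (29/3 - 5/16)))*(-4148) = (2506 + 1/(27 + 449/48))*(-4148) = (2506 + 1/(1745/48))*(-4148) = (2506 + 48/1745)*(-4148) = (4373018/1745)*(-4148) = -18139278664/1745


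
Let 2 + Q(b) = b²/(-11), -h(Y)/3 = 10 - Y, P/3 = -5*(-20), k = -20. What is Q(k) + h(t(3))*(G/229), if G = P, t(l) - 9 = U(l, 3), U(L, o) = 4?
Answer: -66938/2519 ≈ -26.573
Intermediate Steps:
t(l) = 13 (t(l) = 9 + 4 = 13)
P = 300 (P = 3*(-5*(-20)) = 3*100 = 300)
h(Y) = -30 + 3*Y (h(Y) = -3*(10 - Y) = -30 + 3*Y)
G = 300
Q(b) = -2 - b²/11 (Q(b) = -2 + b²/(-11) = -2 + b²*(-1/11) = -2 - b²/11)
Q(k) + h(t(3))*(G/229) = (-2 - 1/11*(-20)²) + (-30 + 3*13)*(300/229) = (-2 - 1/11*400) + (-30 + 39)*(300*(1/229)) = (-2 - 400/11) + 9*(300/229) = -422/11 + 2700/229 = -66938/2519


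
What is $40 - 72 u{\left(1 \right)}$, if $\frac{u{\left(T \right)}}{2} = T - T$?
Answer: $40$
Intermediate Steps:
$u{\left(T \right)} = 0$ ($u{\left(T \right)} = 2 \left(T - T\right) = 2 \cdot 0 = 0$)
$40 - 72 u{\left(1 \right)} = 40 - 0 = 40 + 0 = 40$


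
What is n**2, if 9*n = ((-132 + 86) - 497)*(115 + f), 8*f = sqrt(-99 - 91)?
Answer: 4620447635/96 + 3767515*I*sqrt(190)/36 ≈ 4.813e+7 + 1.4425e+6*I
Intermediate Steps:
f = I*sqrt(190)/8 (f = sqrt(-99 - 91)/8 = sqrt(-190)/8 = (I*sqrt(190))/8 = I*sqrt(190)/8 ≈ 1.723*I)
n = -20815/3 - 181*I*sqrt(190)/24 (n = (((-132 + 86) - 497)*(115 + I*sqrt(190)/8))/9 = ((-46 - 497)*(115 + I*sqrt(190)/8))/9 = (-543*(115 + I*sqrt(190)/8))/9 = (-62445 - 543*I*sqrt(190)/8)/9 = -20815/3 - 181*I*sqrt(190)/24 ≈ -6938.3 - 103.95*I)
n**2 = (-20815/3 - 181*I*sqrt(190)/24)**2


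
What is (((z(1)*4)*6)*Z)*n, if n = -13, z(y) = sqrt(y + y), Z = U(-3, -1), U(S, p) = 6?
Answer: -1872*sqrt(2) ≈ -2647.4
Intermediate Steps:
Z = 6
z(y) = sqrt(2)*sqrt(y) (z(y) = sqrt(2*y) = sqrt(2)*sqrt(y))
(((z(1)*4)*6)*Z)*n = ((((sqrt(2)*sqrt(1))*4)*6)*6)*(-13) = ((((sqrt(2)*1)*4)*6)*6)*(-13) = (((sqrt(2)*4)*6)*6)*(-13) = (((4*sqrt(2))*6)*6)*(-13) = ((24*sqrt(2))*6)*(-13) = (144*sqrt(2))*(-13) = -1872*sqrt(2)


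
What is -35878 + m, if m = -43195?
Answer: -79073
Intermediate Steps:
-35878 + m = -35878 - 43195 = -79073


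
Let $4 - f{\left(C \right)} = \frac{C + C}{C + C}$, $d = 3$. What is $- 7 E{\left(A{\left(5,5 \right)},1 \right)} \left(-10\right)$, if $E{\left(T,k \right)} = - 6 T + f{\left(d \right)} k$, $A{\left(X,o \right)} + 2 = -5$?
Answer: $3150$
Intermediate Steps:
$A{\left(X,o \right)} = -7$ ($A{\left(X,o \right)} = -2 - 5 = -7$)
$f{\left(C \right)} = 3$ ($f{\left(C \right)} = 4 - \frac{C + C}{C + C} = 4 - \frac{2 C}{2 C} = 4 - 2 C \frac{1}{2 C} = 4 - 1 = 3$)
$E{\left(T,k \right)} = - 6 T + 3 k$
$- 7 E{\left(A{\left(5,5 \right)},1 \right)} \left(-10\right) = - 7 \left(\left(-6\right) \left(-7\right) + 3 \cdot 1\right) \left(-10\right) = - 7 \left(42 + 3\right) \left(-10\right) = \left(-7\right) 45 \left(-10\right) = \left(-315\right) \left(-10\right) = 3150$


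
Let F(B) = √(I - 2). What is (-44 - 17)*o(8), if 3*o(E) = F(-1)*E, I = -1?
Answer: -488*I*√3/3 ≈ -281.75*I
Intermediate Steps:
F(B) = I*√3 (F(B) = √(-1 - 2) = √(-3) = I*√3)
o(E) = I*E*√3/3 (o(E) = ((I*√3)*E)/3 = (I*E*√3)/3 = I*E*√3/3)
(-44 - 17)*o(8) = (-44 - 17)*((⅓)*I*8*√3) = -488*I*√3/3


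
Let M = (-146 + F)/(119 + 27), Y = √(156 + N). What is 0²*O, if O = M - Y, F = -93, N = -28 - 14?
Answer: 0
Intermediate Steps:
N = -42
Y = √114 (Y = √(156 - 42) = √114 ≈ 10.677)
M = -239/146 (M = (-146 - 93)/(119 + 27) = -239/146 ≈ -1.6370)
O = -239/146 - √114 ≈ -12.314
0²*O = 0²*(-239/146 - √114) = 0*(-239/146 - √114) = 0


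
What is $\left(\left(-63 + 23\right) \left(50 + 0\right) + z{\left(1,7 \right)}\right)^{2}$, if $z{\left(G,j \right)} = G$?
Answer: $3996001$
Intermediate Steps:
$\left(\left(-63 + 23\right) \left(50 + 0\right) + z{\left(1,7 \right)}\right)^{2} = \left(\left(-63 + 23\right) \left(50 + 0\right) + 1\right)^{2} = \left(\left(-40\right) 50 + 1\right)^{2} = \left(-2000 + 1\right)^{2} = \left(-1999\right)^{2} = 3996001$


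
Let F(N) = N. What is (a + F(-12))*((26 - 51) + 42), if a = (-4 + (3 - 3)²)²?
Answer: 68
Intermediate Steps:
a = 16 (a = (-4 + 0²)² = (-4 + 0)² = (-4)² = 16)
(a + F(-12))*((26 - 51) + 42) = (16 - 12)*((26 - 51) + 42) = 4*(-25 + 42) = 4*17 = 68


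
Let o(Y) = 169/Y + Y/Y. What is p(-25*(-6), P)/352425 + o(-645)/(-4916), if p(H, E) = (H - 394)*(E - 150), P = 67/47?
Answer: 89912059109/875356386825 ≈ 0.10271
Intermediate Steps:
P = 67/47 (P = 67*(1/47) = 67/47 ≈ 1.4255)
o(Y) = 1 + 169/Y (o(Y) = 169/Y + 1 = 1 + 169/Y)
p(H, E) = (-394 + H)*(-150 + E)
p(-25*(-6), P)/352425 + o(-645)/(-4916) = (59100 - 394*67/47 - (-3750)*(-6) + 67*(-25*(-6))/47)/352425 + ((169 - 645)/(-645))/(-4916) = (59100 - 26398/47 - 150*150 + (67/47)*150)*(1/352425) - 1/645*(-476)*(-1/4916) = (59100 - 26398/47 - 22500 + 10050/47)*(1/352425) + (476/645)*(-1/4916) = (1703852/47)*(1/352425) - 119/792705 = 1703852/16563975 - 119/792705 = 89912059109/875356386825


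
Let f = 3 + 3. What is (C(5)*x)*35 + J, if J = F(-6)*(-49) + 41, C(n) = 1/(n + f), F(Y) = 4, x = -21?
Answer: -2440/11 ≈ -221.82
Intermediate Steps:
f = 6
C(n) = 1/(6 + n) (C(n) = 1/(n + 6) = 1/(6 + n))
J = -155 (J = 4*(-49) + 41 = -196 + 41 = -155)
(C(5)*x)*35 + J = (-21/(6 + 5))*35 - 155 = (-21/11)*35 - 155 = ((1/11)*(-21))*35 - 155 = -21/11*35 - 155 = -735/11 - 155 = -2440/11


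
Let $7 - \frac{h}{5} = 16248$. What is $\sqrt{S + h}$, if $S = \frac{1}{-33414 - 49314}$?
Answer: $\frac{i \sqrt{15437796799818}}{13788} \approx 284.96 i$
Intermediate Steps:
$h = -81205$ ($h = 35 - 81240 = -81205$)
$S = - \frac{1}{82728}$ ($S = \frac{1}{-82728} = - \frac{1}{82728} \approx -1.2088 \cdot 10^{-5}$)
$\sqrt{S + h} = \sqrt{- \frac{1}{82728} - 81205} = \sqrt{- \frac{6717927241}{82728}} = \frac{i \sqrt{15437796799818}}{13788}$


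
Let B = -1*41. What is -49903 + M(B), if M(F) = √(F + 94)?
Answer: -49903 + √53 ≈ -49896.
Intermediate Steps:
B = -41
M(F) = √(94 + F)
-49903 + M(B) = -49903 + √(94 - 41) = -49903 + √53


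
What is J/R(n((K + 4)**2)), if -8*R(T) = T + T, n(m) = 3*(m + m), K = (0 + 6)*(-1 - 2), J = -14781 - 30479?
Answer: 22630/147 ≈ 153.95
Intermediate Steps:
J = -45260
K = -18 (K = 6*(-3) = -18)
n(m) = 6*m (n(m) = 3*(2*m) = 6*m)
R(T) = -T/4 (R(T) = -(T + T)/8 = -T/4)
J/R(n((K + 4)**2)) = -45260*(-2/(3*(-18 + 4)**2)) = -45260/((-3*(-14)**2/2)) = -45260/((-3*196/2)) = -45260/((-1/4*1176)) = -45260/(-294) = -45260*(-1/294) = 22630/147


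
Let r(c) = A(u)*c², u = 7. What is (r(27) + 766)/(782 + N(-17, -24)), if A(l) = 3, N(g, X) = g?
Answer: 2953/765 ≈ 3.8601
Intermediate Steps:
r(c) = 3*c²
(r(27) + 766)/(782 + N(-17, -24)) = (3*27² + 766)/(782 - 17) = (3*729 + 766)/765 = (2187 + 766)/765 = (1/765)*2953 = 2953/765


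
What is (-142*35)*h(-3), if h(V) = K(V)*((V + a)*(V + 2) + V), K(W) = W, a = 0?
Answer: 0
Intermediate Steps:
h(V) = V*(V + V*(2 + V)) (h(V) = V*((V + 0)*(V + 2) + V) = V*(V*(2 + V) + V) = V*(V + V*(2 + V)))
(-142*35)*h(-3) = (-142*35)*((-3)²*(3 - 3)) = -44730*0 = -4970*0 = 0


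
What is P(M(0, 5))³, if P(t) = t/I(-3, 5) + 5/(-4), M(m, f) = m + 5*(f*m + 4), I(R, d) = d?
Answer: 1331/64 ≈ 20.797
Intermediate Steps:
M(m, f) = 20 + m + 5*f*m (M(m, f) = m + 5*(4 + f*m) = m + (20 + 5*f*m) = 20 + m + 5*f*m)
P(t) = -5/4 + t/5 (P(t) = t/5 + 5/(-4) = t*(⅕) + 5*(-¼) = t/5 - 5/4 = -5/4 + t/5)
P(M(0, 5))³ = (-5/4 + (20 + 0 + 5*5*0)/5)³ = (-5/4 + (20 + 0 + 0)/5)³ = (-5/4 + (⅕)*20)³ = (-5/4 + 4)³ = (11/4)³ = 1331/64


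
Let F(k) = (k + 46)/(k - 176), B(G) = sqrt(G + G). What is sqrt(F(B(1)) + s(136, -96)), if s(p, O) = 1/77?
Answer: sqrt(-259182 - 6006*sqrt(2))/(77*sqrt(176 - sqrt(2))) ≈ 0.50852*I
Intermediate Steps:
s(p, O) = 1/77
B(G) = sqrt(2)*sqrt(G) (B(G) = sqrt(2*G) = sqrt(2)*sqrt(G))
F(k) = (46 + k)/(-176 + k)
sqrt(F(B(1)) + s(136, -96)) = sqrt((46 + sqrt(2)*sqrt(1))/(-176 + sqrt(2)*sqrt(1)) + 1/77) = sqrt((46 + sqrt(2)*1)/(-176 + sqrt(2)*1) + 1/77) = sqrt((46 + sqrt(2))/(-176 + sqrt(2)) + 1/77) = sqrt(1/77 + (46 + sqrt(2))/(-176 + sqrt(2)))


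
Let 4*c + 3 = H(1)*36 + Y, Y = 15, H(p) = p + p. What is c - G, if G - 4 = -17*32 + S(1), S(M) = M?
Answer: 560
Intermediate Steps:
H(p) = 2*p
G = -539 (G = 4 + (-17*32 + 1) = 4 + (-544 + 1) = 4 - 543 = -539)
c = 21 (c = -¾ + ((2*1)*36 + 15)/4 = -¾ + (2*36 + 15)/4 = -¾ + (72 + 15)/4 = -¾ + (¼)*87 = -¾ + 87/4 = 21)
c - G = 21 - 1*(-539) = 21 + 539 = 560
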